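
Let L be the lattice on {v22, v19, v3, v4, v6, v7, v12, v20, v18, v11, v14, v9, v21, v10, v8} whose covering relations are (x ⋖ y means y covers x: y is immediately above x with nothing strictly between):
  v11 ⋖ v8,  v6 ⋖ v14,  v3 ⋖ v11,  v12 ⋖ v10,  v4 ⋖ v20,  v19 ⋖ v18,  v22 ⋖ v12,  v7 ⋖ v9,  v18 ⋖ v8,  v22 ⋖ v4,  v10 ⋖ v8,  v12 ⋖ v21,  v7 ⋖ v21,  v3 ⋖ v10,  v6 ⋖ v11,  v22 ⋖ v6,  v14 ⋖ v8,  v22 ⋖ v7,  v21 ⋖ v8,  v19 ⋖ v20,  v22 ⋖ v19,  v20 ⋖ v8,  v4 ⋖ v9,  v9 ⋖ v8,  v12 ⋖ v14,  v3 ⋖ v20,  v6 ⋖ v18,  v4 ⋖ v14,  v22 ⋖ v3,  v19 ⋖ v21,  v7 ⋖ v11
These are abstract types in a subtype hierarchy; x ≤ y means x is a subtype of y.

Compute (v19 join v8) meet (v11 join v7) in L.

v19 ∨ v8 = v8
v11 ∨ v7 = v11
v8 ∧ v11 = v11

v11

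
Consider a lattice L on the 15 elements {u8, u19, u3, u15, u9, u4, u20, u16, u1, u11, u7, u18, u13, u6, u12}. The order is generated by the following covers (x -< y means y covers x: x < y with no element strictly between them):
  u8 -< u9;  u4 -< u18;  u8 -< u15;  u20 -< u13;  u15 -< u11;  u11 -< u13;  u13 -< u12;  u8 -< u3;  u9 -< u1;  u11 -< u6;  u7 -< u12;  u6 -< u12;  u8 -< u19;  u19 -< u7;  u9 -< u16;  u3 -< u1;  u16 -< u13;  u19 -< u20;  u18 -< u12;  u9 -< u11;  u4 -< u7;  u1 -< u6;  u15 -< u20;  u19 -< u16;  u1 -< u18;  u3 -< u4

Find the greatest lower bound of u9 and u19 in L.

u8

Common lower bounds of {u9, u19}: u8.
The greatest among these is u8.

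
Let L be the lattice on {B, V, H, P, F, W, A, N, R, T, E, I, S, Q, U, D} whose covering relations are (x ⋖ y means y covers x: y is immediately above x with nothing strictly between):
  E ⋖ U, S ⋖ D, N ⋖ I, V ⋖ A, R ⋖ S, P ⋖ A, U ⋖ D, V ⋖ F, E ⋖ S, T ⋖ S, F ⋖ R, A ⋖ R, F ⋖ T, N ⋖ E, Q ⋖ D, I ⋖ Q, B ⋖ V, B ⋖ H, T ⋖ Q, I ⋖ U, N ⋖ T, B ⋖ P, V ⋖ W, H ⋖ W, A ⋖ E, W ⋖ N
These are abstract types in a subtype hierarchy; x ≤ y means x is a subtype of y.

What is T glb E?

Common lower bounds of {T, E}: B, H, N, V, W.
The greatest among these is N.

N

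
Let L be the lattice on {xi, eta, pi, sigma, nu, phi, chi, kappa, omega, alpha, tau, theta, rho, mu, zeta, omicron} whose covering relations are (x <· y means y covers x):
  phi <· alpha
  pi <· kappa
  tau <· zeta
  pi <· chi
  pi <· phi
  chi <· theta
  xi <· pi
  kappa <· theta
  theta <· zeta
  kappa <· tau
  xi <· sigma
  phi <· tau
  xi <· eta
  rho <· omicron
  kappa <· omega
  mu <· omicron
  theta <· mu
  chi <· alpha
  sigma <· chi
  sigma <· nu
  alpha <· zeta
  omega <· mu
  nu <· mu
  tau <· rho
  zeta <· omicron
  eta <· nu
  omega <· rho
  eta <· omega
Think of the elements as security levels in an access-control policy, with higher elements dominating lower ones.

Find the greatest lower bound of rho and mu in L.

Common lower bounds of {rho, mu}: eta, kappa, omega, pi, xi.
The greatest among these is omega.

omega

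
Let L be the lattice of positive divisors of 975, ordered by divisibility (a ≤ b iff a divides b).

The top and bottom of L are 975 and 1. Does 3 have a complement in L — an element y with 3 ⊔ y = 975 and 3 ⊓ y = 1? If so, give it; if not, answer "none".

325

Need y with 3 ∨ y = 975 and 3 ∧ y = 1.
Checking each element gives: 325.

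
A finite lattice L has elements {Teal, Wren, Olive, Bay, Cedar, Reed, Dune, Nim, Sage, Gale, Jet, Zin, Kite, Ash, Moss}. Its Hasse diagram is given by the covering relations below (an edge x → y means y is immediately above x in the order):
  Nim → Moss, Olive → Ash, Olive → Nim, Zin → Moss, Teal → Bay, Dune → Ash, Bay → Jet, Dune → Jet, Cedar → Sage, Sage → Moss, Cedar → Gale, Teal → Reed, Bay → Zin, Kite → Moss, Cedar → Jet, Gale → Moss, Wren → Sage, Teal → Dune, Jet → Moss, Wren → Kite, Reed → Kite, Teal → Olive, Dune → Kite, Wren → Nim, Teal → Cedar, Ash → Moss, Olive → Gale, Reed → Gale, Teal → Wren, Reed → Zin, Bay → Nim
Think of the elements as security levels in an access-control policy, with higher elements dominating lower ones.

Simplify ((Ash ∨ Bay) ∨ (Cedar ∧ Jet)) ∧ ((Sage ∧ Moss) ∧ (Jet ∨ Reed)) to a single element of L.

Ash ∨ Bay = Moss
Cedar ∧ Jet = Cedar
Moss ∨ Cedar = Moss
Sage ∧ Moss = Sage
Jet ∨ Reed = Moss
Sage ∧ Moss = Sage
Moss ∧ Sage = Sage

Sage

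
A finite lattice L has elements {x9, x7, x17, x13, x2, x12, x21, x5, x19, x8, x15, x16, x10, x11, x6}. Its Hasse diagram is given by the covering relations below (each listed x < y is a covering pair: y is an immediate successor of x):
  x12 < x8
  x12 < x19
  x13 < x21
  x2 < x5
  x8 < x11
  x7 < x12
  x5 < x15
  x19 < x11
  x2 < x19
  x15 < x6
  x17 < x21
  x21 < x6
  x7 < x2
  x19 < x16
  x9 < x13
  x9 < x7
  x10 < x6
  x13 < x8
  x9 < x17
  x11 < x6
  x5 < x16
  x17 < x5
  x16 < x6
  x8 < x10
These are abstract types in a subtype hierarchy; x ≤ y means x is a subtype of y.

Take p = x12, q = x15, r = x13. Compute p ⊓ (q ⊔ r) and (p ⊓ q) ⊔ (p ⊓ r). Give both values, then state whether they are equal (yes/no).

x12; x7; no

q ⊔ r = x6, so p ⊓ (q ⊔ r) = x12 ⊓ x6 = x12.
p ⊓ q = x7 and p ⊓ r = x9, so (p ⊓ q) ⊔ (p ⊓ r) = x7 ⊔ x9 = x7.
Equal: no.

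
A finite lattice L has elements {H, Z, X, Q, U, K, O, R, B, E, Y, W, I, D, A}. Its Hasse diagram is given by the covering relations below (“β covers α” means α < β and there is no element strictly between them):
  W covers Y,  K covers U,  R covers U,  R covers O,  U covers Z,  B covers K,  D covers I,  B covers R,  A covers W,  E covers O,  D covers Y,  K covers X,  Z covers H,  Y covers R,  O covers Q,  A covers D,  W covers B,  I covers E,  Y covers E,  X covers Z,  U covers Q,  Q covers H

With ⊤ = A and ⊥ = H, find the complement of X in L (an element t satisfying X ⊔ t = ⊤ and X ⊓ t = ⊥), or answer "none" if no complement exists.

I

Need t with X ∨ t = A and X ∧ t = H.
Checking each element gives: I.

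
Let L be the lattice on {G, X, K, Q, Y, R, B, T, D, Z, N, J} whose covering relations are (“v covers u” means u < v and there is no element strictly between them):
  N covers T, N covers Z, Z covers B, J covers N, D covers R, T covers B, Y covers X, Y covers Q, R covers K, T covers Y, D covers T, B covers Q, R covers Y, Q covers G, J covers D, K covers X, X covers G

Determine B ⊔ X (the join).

Common upper bounds of {B, X}: D, J, N, T.
The least among these is T.

T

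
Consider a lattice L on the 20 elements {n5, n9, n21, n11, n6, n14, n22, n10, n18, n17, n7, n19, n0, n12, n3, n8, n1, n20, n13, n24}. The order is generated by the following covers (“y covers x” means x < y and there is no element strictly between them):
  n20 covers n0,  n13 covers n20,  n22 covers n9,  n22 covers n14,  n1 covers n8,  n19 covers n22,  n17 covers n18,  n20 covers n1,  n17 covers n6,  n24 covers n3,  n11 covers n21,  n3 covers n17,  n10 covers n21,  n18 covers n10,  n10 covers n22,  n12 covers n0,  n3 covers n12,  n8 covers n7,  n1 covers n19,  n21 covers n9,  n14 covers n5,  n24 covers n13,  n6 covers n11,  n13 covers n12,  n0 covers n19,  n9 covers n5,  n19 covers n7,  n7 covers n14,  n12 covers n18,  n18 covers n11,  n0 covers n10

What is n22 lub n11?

n18

Common upper bounds of {n22, n11}: n12, n13, n17, n18, n24, n3.
The least among these is n18.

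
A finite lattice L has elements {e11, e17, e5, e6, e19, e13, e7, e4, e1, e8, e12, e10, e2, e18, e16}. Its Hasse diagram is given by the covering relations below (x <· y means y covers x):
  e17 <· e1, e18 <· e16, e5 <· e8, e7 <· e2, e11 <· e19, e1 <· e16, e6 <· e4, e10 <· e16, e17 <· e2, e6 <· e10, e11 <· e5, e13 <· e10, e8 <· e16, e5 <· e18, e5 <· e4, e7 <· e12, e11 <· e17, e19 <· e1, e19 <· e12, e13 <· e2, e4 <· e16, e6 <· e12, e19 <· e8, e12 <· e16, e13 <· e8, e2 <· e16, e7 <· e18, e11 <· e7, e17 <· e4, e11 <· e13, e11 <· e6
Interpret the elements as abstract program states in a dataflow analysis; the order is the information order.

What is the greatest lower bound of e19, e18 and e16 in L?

e11

Common lower bounds of {e19, e18, e16}: e11.
The greatest among these is e11.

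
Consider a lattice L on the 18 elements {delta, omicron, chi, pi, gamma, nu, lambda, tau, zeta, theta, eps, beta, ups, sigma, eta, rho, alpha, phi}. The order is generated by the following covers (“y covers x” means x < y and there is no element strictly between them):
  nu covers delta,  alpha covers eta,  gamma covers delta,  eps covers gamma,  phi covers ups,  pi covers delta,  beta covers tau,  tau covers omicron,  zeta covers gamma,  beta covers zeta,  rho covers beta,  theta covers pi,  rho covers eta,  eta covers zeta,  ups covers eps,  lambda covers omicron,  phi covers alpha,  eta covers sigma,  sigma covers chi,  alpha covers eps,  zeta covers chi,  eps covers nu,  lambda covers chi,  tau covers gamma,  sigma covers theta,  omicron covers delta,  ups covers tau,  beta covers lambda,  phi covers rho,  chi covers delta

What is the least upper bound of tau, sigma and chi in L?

Common upper bounds of {tau, sigma, chi}: phi, rho.
The least among these is rho.

rho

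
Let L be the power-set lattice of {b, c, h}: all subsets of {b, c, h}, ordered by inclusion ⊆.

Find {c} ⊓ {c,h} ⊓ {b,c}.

{c}

Under ⊆, meet is intersection: {c} ∩ {c,h} ∩ {b,c} = {c}.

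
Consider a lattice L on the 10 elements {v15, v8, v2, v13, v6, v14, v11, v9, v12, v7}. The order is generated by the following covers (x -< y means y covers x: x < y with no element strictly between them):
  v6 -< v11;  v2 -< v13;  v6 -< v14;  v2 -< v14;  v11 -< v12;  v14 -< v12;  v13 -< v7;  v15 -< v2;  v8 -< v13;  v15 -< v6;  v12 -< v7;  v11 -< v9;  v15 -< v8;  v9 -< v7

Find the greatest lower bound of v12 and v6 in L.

Common lower bounds of {v12, v6}: v15, v6.
The greatest among these is v6.

v6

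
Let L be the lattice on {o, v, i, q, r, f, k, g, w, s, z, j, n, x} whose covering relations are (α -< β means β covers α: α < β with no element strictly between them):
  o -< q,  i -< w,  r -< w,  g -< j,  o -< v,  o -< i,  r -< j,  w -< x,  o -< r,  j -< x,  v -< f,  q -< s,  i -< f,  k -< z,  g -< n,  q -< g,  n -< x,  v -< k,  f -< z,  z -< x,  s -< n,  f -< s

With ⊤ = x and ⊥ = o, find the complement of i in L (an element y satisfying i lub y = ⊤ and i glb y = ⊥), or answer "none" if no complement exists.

j

Need y with i ∨ y = x and i ∧ y = o.
Checking each element gives: j.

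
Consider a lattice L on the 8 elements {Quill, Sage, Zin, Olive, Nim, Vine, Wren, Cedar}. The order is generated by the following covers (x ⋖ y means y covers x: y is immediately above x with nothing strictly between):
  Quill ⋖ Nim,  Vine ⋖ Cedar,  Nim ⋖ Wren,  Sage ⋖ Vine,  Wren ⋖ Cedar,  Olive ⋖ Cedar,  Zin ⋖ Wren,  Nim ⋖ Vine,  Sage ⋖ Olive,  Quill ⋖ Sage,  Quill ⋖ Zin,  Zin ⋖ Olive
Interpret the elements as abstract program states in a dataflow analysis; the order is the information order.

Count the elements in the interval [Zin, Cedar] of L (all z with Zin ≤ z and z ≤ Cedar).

The interval [Zin, Cedar] = {Cedar, Olive, Wren, Zin}, which has 4 elements.

4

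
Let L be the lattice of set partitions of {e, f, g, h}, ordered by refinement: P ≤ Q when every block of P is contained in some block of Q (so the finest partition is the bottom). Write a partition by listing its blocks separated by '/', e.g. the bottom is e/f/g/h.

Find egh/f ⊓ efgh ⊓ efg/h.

eg/f/h

The meet (common refinement) of egh/f, efgh, efg/h intersects blocks pairwise, giving eg/f/h.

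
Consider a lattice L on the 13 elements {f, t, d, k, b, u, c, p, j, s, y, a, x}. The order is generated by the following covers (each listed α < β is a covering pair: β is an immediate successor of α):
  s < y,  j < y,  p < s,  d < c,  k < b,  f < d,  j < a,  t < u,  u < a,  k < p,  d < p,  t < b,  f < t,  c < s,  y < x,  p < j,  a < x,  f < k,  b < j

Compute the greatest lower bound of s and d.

d

Common lower bounds of {s, d}: d, f.
The greatest among these is d.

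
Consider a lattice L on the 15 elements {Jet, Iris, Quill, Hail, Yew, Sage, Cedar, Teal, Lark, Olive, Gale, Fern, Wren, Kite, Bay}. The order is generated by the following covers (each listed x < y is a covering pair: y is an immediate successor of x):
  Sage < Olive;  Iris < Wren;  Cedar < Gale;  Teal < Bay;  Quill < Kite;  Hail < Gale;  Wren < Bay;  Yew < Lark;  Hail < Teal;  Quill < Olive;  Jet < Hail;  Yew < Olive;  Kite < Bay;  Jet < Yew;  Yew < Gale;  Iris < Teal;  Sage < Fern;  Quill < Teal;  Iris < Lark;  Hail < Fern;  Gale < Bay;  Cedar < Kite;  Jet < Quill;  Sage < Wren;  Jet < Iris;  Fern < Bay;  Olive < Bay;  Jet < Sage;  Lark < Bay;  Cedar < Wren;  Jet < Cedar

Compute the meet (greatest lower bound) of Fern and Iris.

Common lower bounds of {Fern, Iris}: Jet.
The greatest among these is Jet.

Jet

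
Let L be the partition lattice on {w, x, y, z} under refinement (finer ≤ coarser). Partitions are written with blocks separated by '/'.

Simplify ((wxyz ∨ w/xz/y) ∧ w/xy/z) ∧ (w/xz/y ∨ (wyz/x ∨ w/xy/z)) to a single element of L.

w/xy/z

wxyz ∨ w/xz/y = wxyz
wxyz ∧ w/xy/z = w/xy/z
wyz/x ∨ w/xy/z = wxyz
w/xz/y ∨ wxyz = wxyz
w/xy/z ∧ wxyz = w/xy/z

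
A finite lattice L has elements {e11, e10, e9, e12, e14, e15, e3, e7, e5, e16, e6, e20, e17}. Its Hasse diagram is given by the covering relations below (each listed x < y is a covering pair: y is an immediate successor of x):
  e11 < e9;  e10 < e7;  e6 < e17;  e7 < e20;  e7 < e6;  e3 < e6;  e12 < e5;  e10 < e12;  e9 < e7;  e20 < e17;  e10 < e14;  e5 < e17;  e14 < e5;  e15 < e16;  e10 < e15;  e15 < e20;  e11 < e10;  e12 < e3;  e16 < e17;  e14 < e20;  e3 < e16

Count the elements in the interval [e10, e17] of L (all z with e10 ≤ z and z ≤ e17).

11

The interval [e10, e17] = {e10, e12, e14, e15, e16, e17, e20, e3, e5, e6, e7}, which has 11 elements.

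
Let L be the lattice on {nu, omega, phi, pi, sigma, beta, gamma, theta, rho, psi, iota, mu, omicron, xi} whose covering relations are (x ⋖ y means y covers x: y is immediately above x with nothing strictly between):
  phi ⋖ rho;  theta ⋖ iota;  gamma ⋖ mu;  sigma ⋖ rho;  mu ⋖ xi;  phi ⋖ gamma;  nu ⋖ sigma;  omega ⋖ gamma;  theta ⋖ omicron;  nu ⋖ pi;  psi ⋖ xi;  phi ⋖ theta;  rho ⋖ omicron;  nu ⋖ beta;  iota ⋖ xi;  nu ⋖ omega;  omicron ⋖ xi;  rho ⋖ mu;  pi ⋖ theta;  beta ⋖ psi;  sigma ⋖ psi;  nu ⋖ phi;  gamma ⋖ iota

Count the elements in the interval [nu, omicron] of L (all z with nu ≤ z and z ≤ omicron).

7

The interval [nu, omicron] = {nu, omicron, phi, pi, rho, sigma, theta}, which has 7 elements.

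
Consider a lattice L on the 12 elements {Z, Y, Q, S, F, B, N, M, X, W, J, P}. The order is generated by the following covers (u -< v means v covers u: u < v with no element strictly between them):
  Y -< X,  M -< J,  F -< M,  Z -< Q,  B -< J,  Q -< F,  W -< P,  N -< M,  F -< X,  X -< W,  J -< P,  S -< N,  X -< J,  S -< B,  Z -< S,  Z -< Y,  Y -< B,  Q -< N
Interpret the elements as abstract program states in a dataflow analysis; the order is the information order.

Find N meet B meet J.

S

Common lower bounds of {N, B, J}: S, Z.
The greatest among these is S.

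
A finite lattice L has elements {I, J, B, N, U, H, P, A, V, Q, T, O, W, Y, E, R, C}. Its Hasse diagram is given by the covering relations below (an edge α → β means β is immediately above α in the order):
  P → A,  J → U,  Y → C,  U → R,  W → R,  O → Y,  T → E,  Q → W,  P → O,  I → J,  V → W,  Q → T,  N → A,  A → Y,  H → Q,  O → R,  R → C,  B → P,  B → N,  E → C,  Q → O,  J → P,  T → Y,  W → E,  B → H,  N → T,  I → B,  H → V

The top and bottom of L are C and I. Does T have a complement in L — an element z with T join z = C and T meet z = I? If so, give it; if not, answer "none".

U

Need z with T ∨ z = C and T ∧ z = I.
Checking each element gives: U.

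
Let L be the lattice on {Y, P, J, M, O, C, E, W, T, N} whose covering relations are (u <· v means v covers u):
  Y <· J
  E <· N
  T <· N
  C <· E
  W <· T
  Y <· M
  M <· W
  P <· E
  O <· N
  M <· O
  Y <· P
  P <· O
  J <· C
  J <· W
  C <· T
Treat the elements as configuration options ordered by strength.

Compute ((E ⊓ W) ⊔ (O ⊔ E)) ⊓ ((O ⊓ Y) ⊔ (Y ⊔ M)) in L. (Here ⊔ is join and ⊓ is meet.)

M

E ∧ W = J
O ∨ E = N
J ∨ N = N
O ∧ Y = Y
Y ∨ M = M
Y ∨ M = M
N ∧ M = M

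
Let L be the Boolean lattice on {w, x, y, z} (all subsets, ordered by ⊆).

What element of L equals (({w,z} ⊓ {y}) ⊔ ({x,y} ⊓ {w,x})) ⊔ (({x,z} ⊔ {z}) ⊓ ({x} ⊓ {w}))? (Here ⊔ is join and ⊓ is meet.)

{x}

{w,z} ∧ {y} = {}
{x,y} ∧ {w,x} = {x}
{} ∨ {x} = {x}
{x,z} ∨ {z} = {x,z}
{x} ∧ {w} = {}
{x,z} ∧ {} = {}
{x} ∨ {} = {x}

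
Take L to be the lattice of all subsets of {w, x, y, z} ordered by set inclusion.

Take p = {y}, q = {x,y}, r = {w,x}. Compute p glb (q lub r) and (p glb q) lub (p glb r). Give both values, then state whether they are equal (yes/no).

{y}; {y}; yes

q lub r = {w,x,y}, so p glb (q lub r) = {y} glb {w,x,y} = {y}.
p glb q = {y} and p glb r = {}, so (p glb q) lub (p glb r) = {y} lub {} = {y}.
Equal: yes.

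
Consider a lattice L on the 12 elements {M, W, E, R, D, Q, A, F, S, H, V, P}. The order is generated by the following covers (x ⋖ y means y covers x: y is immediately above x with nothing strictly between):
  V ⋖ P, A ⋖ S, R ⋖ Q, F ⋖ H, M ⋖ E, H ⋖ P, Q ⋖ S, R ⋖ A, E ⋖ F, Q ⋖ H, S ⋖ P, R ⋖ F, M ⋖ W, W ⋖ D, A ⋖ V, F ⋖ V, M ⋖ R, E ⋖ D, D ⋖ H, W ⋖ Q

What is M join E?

E

Common upper bounds of {M, E}: D, E, F, H, P, V.
The least among these is E.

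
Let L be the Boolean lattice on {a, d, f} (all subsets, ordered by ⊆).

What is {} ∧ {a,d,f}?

Under ⊆, meet is intersection: {} ∩ {a,d,f} = {}.

{}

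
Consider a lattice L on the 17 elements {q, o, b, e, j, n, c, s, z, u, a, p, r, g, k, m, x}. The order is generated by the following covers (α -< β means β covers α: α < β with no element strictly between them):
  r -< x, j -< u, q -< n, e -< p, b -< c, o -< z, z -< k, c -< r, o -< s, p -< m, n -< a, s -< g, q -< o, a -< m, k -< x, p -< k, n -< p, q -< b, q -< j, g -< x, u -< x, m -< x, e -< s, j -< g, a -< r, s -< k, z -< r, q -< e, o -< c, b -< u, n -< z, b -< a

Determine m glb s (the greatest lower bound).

e

Common lower bounds of {m, s}: e, q.
The greatest among these is e.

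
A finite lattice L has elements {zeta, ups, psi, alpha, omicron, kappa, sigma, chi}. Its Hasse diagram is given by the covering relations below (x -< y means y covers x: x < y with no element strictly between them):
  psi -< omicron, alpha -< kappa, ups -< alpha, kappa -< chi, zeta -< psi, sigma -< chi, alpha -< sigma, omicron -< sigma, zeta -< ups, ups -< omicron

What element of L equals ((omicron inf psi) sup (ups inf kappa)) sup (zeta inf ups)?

omicron

omicron ∧ psi = psi
ups ∧ kappa = ups
psi ∨ ups = omicron
zeta ∧ ups = zeta
omicron ∨ zeta = omicron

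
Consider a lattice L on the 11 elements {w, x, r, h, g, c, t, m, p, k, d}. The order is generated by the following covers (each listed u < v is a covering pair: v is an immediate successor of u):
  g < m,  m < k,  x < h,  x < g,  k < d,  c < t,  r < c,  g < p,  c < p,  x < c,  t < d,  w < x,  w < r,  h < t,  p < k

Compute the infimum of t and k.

Common lower bounds of {t, k}: c, r, w, x.
The greatest among these is c.

c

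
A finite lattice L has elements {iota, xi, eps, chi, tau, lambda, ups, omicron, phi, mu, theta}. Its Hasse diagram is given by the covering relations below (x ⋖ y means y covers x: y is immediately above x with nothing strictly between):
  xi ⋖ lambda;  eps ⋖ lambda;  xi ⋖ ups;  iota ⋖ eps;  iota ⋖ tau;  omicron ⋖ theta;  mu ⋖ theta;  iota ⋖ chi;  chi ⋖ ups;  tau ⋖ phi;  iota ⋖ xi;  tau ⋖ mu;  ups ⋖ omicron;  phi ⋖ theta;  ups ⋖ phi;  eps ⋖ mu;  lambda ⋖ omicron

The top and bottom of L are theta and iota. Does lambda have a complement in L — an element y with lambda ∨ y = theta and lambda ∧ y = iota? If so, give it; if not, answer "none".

Need y with lambda ∨ y = theta and lambda ∧ y = iota.
Checking each element gives: tau.

tau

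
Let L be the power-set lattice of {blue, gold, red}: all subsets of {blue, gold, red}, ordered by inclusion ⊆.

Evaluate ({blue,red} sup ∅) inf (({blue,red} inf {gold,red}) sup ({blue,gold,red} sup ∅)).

{blue,red}

{blue,red} ∨ ∅ = {blue,red}
{blue,red} ∧ {gold,red} = {red}
{blue,gold,red} ∨ ∅ = {blue,gold,red}
{red} ∨ {blue,gold,red} = {blue,gold,red}
{blue,red} ∧ {blue,gold,red} = {blue,red}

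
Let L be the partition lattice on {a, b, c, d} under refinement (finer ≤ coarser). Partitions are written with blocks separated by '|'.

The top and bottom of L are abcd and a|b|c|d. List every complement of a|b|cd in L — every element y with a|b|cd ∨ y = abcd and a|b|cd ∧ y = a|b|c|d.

Need y with a|b|cd ∨ y = abcd and a|b|cd ∧ y = a|b|c|d.
Checking each element gives: abc|d, abd|c, ac|bd, ad|bc.

abc|d, abd|c, ac|bd, ad|bc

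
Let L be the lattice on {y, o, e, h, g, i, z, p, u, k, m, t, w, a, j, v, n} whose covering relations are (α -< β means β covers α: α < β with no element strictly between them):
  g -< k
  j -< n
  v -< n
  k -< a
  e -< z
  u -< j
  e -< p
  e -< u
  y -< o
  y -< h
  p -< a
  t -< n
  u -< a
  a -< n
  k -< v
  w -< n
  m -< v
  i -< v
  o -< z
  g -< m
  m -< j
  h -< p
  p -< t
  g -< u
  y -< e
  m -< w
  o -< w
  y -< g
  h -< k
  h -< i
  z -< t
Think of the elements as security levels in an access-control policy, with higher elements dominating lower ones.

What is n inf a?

a

Common lower bounds of {n, a}: a, e, g, h, k, p, u, y.
The greatest among these is a.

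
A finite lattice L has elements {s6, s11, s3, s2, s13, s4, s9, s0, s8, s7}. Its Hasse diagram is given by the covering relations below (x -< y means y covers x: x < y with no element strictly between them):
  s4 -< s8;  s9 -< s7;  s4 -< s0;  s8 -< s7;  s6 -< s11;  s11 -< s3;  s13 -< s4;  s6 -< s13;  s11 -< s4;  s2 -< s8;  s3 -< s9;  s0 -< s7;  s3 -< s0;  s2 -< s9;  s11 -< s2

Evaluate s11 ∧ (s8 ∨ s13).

s8 ∨ s13 = s8
s11 ∧ s8 = s11

s11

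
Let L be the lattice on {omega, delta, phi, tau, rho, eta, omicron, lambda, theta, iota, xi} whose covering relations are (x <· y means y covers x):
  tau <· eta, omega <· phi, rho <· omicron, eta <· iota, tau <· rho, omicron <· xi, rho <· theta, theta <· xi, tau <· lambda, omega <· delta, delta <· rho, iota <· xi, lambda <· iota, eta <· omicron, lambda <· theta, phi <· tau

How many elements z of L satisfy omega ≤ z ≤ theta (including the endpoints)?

The interval [omega, theta] = {delta, lambda, omega, phi, rho, tau, theta}, which has 7 elements.

7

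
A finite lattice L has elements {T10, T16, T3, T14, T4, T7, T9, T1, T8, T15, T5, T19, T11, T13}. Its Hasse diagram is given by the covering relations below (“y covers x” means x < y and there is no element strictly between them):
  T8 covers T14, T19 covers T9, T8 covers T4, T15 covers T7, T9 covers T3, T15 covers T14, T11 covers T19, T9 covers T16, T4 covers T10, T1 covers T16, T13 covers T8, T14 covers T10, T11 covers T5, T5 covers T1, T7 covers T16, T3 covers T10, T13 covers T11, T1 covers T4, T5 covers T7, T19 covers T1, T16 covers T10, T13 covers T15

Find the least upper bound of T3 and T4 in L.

Common upper bounds of {T3, T4}: T11, T13, T19.
The least among these is T19.

T19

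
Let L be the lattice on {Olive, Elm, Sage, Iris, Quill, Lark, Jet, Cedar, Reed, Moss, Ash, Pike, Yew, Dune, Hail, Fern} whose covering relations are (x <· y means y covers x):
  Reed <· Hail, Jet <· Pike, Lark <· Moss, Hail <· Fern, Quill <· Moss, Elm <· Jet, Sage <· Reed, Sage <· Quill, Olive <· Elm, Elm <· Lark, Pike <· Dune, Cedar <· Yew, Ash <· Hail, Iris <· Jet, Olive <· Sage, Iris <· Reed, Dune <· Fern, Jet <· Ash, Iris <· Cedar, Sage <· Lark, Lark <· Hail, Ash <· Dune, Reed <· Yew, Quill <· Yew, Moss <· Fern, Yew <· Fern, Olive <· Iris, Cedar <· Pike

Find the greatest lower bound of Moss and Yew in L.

Common lower bounds of {Moss, Yew}: Olive, Quill, Sage.
The greatest among these is Quill.

Quill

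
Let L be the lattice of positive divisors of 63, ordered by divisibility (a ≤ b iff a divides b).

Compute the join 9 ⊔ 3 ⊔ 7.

63

In the divisibility order, the join is the least common multiple: lcm(9, 3, 7) = 63.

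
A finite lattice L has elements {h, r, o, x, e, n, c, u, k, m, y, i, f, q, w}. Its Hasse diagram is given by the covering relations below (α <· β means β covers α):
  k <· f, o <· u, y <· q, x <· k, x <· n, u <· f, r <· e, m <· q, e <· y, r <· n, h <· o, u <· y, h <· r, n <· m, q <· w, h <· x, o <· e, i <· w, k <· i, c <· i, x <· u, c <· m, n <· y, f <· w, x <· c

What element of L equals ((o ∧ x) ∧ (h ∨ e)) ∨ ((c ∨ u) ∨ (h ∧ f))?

o ∧ x = h
h ∨ e = e
h ∧ e = h
c ∨ u = q
h ∧ f = h
q ∨ h = q
h ∨ q = q

q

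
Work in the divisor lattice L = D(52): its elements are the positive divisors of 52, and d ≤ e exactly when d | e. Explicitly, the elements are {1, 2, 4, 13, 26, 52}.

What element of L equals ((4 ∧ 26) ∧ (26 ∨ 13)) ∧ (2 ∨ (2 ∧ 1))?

2

4 ∧ 26 = 2
26 ∨ 13 = 26
2 ∧ 26 = 2
2 ∧ 1 = 1
2 ∨ 1 = 2
2 ∧ 2 = 2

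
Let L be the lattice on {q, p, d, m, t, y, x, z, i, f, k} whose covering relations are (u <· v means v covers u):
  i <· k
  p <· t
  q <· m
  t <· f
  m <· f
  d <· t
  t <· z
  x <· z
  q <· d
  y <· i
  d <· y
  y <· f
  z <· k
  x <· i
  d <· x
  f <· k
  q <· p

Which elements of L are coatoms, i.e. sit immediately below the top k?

The coatoms are exactly the elements covered by k: f, i, z.

f, i, z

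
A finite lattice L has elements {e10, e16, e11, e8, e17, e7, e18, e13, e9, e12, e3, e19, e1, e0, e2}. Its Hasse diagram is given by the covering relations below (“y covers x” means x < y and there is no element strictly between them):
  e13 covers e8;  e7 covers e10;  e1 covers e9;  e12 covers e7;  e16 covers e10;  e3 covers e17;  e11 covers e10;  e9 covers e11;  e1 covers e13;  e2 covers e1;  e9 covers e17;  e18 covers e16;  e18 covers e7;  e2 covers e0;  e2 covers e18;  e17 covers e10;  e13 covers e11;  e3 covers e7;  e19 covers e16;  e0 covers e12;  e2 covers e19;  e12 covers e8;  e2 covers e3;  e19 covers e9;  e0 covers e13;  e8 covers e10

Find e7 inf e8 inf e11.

e10

Common lower bounds of {e7, e8, e11}: e10.
The greatest among these is e10.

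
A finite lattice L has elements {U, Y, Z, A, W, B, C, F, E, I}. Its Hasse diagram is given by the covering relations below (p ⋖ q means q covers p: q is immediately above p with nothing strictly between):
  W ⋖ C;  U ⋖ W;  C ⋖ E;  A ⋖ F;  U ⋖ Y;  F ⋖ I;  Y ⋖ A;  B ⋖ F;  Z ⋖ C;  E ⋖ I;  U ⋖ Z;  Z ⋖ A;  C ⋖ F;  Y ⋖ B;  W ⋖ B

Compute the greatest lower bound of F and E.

Common lower bounds of {F, E}: C, U, W, Z.
The greatest among these is C.

C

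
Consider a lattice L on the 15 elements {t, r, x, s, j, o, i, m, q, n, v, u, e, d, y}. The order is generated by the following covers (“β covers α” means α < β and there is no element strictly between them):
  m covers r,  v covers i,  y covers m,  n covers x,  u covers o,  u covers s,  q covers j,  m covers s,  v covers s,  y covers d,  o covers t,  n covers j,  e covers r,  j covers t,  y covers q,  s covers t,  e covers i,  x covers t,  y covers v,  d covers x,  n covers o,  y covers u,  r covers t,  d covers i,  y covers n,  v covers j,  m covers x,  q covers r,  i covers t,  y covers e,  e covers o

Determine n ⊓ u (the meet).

o

Common lower bounds of {n, u}: o, t.
The greatest among these is o.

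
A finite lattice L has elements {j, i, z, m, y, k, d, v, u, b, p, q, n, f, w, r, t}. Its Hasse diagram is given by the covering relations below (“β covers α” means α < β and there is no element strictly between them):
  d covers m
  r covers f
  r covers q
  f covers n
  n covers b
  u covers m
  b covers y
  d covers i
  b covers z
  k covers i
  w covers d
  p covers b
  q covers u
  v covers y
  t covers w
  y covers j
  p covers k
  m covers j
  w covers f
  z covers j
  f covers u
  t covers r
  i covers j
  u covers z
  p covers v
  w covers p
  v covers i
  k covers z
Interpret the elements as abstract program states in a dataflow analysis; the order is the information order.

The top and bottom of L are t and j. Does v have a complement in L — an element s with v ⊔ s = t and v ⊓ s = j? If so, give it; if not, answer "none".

q

Need s with v ∨ s = t and v ∧ s = j.
Checking each element gives: q.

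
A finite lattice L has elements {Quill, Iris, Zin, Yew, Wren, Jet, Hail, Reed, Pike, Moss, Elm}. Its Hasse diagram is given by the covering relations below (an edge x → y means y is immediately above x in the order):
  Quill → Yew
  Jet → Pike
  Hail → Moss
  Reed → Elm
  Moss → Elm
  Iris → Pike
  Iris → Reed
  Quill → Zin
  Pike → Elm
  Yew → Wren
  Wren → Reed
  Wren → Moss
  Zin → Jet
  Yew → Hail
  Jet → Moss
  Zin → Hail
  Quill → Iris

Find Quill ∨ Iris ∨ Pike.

Pike

Common upper bounds of {Quill, Iris, Pike}: Elm, Pike.
The least among these is Pike.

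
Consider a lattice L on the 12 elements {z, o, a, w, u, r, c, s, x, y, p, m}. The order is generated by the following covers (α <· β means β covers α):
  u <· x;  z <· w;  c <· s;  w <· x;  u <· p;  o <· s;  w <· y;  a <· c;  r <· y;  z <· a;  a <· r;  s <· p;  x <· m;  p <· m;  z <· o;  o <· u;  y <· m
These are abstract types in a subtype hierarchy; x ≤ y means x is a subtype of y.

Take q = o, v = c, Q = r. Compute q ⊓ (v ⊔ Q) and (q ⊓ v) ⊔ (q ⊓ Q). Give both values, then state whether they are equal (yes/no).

o; z; no

v ⊔ Q = m, so q ⊓ (v ⊔ Q) = o ⊓ m = o.
q ⊓ v = z and q ⊓ Q = z, so (q ⊓ v) ⊔ (q ⊓ Q) = z ⊔ z = z.
Equal: no.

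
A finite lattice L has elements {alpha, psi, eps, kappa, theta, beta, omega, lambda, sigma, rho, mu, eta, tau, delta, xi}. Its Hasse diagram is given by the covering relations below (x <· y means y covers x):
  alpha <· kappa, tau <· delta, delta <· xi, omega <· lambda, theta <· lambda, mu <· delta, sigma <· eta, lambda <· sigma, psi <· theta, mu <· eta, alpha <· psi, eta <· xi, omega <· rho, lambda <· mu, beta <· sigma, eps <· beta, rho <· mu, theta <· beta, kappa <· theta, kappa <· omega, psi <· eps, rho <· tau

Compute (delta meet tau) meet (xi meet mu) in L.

rho

delta ∧ tau = tau
xi ∧ mu = mu
tau ∧ mu = rho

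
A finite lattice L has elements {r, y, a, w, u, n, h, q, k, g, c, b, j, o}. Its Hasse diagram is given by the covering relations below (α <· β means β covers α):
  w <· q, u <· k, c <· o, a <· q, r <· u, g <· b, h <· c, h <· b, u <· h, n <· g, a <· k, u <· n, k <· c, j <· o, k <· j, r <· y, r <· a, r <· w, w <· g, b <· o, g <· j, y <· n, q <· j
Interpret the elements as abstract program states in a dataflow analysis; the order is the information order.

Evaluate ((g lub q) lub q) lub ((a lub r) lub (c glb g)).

g ∨ q = j
j ∨ q = j
a ∨ r = a
c ∧ g = u
a ∨ u = k
j ∨ k = j

j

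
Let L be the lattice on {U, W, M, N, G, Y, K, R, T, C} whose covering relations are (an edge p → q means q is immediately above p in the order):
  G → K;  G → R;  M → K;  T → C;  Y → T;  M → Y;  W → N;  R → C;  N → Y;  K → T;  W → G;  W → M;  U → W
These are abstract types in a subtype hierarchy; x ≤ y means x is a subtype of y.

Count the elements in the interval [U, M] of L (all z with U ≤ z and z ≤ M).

The interval [U, M] = {M, U, W}, which has 3 elements.

3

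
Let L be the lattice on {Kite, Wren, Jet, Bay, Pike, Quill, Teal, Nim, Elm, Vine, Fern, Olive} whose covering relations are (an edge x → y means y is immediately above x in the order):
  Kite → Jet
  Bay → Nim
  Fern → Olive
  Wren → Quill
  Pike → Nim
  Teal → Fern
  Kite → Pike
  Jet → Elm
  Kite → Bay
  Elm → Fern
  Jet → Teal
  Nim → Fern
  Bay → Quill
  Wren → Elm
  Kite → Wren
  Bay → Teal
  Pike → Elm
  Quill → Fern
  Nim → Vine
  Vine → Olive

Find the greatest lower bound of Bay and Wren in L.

Kite

Common lower bounds of {Bay, Wren}: Kite.
The greatest among these is Kite.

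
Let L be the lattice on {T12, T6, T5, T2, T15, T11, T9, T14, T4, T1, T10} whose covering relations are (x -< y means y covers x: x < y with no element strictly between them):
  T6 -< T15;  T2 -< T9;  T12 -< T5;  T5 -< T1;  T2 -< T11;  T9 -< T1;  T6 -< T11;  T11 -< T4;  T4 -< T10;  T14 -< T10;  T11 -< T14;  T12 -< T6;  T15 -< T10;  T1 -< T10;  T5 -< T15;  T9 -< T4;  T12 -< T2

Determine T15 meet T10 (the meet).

Common lower bounds of {T15, T10}: T12, T15, T5, T6.
The greatest among these is T15.

T15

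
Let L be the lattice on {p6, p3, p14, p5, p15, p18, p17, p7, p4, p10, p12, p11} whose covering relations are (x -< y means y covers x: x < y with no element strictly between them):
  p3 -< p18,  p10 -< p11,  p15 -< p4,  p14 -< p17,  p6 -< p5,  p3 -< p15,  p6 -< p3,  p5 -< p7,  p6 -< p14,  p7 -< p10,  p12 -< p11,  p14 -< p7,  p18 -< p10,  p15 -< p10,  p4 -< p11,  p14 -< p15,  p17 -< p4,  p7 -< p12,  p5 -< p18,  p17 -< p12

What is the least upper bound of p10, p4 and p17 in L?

Common upper bounds of {p10, p4, p17}: p11.
The least among these is p11.

p11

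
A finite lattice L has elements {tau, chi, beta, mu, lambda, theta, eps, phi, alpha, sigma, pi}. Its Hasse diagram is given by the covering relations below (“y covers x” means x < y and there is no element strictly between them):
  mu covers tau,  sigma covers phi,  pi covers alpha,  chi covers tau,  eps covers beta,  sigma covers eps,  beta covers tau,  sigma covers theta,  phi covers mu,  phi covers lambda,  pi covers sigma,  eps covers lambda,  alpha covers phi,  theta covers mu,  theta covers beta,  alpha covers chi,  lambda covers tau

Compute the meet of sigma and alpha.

phi

Common lower bounds of {sigma, alpha}: lambda, mu, phi, tau.
The greatest among these is phi.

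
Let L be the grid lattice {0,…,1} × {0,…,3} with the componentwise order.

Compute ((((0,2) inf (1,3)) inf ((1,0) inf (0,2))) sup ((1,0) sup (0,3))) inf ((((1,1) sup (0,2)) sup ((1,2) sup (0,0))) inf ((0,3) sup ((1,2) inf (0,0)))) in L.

(0,2)

(0,2) ∧ (1,3) = (0,2)
(1,0) ∧ (0,2) = (0,0)
(0,2) ∧ (0,0) = (0,0)
(1,0) ∨ (0,3) = (1,3)
(0,0) ∨ (1,3) = (1,3)
(1,1) ∨ (0,2) = (1,2)
(1,2) ∨ (0,0) = (1,2)
(1,2) ∨ (1,2) = (1,2)
(1,2) ∧ (0,0) = (0,0)
(0,3) ∨ (0,0) = (0,3)
(1,2) ∧ (0,3) = (0,2)
(1,3) ∧ (0,2) = (0,2)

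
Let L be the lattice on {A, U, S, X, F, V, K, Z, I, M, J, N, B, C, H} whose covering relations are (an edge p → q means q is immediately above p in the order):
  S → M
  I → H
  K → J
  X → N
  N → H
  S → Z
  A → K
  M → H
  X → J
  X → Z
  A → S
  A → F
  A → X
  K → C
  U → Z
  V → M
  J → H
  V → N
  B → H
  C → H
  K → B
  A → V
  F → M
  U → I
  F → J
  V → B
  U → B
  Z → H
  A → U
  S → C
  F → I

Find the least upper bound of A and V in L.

V

Common upper bounds of {A, V}: B, H, M, N, V.
The least among these is V.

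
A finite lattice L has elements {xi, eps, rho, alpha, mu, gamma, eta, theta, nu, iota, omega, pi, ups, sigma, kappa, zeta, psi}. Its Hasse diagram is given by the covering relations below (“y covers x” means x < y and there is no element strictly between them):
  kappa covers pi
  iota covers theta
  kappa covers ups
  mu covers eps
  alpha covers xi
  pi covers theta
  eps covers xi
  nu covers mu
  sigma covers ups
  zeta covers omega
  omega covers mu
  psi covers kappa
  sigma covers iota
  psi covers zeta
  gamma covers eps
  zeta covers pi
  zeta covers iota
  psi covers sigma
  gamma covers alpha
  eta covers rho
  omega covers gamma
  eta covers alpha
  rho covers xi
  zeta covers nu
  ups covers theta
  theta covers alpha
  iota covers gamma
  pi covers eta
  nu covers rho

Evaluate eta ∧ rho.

eta ∧ rho = rho

rho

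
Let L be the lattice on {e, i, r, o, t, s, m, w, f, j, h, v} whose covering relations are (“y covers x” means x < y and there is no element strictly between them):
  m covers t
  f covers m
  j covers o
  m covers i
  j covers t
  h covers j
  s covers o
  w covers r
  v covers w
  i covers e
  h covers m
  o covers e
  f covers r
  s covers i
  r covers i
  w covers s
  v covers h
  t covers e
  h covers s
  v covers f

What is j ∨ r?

v

Common upper bounds of {j, r}: v.
The least among these is v.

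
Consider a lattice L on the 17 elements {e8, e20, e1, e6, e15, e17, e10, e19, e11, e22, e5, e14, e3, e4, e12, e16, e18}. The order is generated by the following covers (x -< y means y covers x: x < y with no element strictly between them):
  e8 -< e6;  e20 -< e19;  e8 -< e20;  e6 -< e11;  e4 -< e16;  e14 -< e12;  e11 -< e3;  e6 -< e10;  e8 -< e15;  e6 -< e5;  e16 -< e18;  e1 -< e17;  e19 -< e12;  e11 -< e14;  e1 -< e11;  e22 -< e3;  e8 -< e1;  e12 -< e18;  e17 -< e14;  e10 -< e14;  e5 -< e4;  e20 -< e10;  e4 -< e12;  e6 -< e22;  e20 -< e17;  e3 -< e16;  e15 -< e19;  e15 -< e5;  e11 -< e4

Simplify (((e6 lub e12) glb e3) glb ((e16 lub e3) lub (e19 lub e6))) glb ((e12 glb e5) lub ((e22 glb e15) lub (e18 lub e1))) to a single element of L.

e11

e6 ∨ e12 = e12
e12 ∧ e3 = e11
e16 ∨ e3 = e16
e19 ∨ e6 = e12
e16 ∨ e12 = e18
e11 ∧ e18 = e11
e12 ∧ e5 = e5
e22 ∧ e15 = e8
e18 ∨ e1 = e18
e8 ∨ e18 = e18
e5 ∨ e18 = e18
e11 ∧ e18 = e11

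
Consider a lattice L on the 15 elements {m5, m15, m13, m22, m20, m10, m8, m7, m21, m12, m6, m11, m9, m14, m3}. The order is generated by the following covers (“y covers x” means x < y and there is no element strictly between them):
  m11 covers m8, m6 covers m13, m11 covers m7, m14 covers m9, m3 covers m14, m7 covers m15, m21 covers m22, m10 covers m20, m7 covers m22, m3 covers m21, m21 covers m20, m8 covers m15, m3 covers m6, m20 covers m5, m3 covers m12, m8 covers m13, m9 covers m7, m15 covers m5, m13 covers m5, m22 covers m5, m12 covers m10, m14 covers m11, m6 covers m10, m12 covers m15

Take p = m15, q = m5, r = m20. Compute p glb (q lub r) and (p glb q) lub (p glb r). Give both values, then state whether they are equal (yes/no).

q lub r = m20, so p glb (q lub r) = m15 glb m20 = m5.
p glb q = m5 and p glb r = m5, so (p glb q) lub (p glb r) = m5 lub m5 = m5.
Equal: yes.

m5; m5; yes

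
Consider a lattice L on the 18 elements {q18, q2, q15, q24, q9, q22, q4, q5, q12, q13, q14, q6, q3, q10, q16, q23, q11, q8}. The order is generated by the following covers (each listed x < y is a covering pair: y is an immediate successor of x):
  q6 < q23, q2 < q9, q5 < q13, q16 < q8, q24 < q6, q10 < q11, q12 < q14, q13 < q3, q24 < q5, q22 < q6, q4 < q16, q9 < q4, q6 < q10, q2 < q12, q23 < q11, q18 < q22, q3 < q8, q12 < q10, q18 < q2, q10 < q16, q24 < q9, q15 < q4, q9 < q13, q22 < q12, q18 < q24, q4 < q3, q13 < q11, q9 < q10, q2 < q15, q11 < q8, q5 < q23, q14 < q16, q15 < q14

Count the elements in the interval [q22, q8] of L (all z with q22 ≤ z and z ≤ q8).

The interval [q22, q8] = {q10, q11, q12, q14, q16, q22, q23, q6, q8}, which has 9 elements.

9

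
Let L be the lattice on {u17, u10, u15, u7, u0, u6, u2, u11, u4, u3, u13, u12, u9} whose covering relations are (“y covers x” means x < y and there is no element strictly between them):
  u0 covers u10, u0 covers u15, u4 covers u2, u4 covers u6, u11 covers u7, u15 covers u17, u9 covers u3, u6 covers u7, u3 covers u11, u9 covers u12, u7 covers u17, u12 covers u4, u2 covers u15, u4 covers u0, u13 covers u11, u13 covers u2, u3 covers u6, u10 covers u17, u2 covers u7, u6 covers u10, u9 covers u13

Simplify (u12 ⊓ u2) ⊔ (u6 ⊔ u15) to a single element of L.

u12 ∧ u2 = u2
u6 ∨ u15 = u4
u2 ∨ u4 = u4

u4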